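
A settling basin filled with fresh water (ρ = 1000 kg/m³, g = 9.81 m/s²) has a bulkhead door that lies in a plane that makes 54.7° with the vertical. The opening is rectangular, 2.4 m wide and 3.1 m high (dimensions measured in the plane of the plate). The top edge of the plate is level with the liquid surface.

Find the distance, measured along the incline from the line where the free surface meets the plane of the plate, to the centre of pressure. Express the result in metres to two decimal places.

γ = ρg = 1000 × 9.81 = 9810 N/m³ = 9.81 kN/m³.
The plate makes 54.7° with the vertical, i.e. θ = 90° − 54.7° = 35.3° to the horizontal. Measuring y along the incline from the free-surface line, vertical depth h = y·sinθ with sinθ = 0.577858.
The centroid lies 3.1/2 = 1.55 m below the top edge, so y_c = 1.55 m and h_c = 1.55 × 0.577858 = 0.89568 m.
A = 2.4 × 3.1 = 7.44 m².
Resultant F = γ·h_c·A = 9.81 × 0.89568 × 7.44 = 65.3725 kN.
I_c = b·h³/12 = 2.4 × 3.1³/12 = 5.9582 m⁴.
Centre of pressure: y_p = y_c + I_c/(y_c·A) = 1.55 + 5.9582/(1.55 × 7.44) = 1.55 + 0.516667 = 2.06667 m along the plane.

y_p = 2.07 m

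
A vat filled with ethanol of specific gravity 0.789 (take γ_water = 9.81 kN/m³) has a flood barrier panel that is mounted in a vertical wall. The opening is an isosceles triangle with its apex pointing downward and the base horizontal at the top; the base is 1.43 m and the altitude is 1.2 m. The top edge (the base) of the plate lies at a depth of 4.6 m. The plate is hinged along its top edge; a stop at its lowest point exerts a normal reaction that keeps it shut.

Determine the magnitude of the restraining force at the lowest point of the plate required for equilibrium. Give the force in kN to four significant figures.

γ = 0.789 × 9.81 = 7.74009 kN/m³.
With the apex down, the centroid sits h/3 = 1.2/3 = 0.4 m below the base (the top edge), so the centroid depth is h_c = 4.6 + 0.4 = 5 m.
A = ½ × 1.43 × 1.2 = 0.858 m².
Resultant F = γ·h_c·A = 7.74009 × 5 × 0.858 = 33.205 kN.
I_c = b·h³/36 = 1.43 × 1.2³/36 = 0.06864 m⁴.
Centre of pressure: y_p = y_c + I_c/(y_c·A) = 5 + 0.06864/(5 × 0.858) = 5 + 0.016 = 5.016 m along the plane.
The resultant acts 0.4 + 0.016 = 0.416 m (along the plate) below the hinge at the top edge, so the moment about the hinge is M = F × 0.416 = 33.205 × 0.416 = 13.8133 kN·m.
A normal force at the bottom, 1.2 m from the hinge, must supply this moment: P = 13.8133/1.2 = 11.5111 kN.

P ≈ 11.51 kN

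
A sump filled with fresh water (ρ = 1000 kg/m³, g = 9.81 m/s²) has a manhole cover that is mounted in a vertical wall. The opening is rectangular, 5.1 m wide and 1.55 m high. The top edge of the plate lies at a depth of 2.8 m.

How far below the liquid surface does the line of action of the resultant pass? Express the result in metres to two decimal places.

γ = ρg = 1000 × 9.81 = 9810 N/m³ = 9.81 kN/m³.
The centroid lies 1.55/2 = 0.775 m below the top edge, so the centroid depth is h_c = 2.8 + 0.775 = 3.575 m.
A = 5.1 × 1.55 = 7.905 m².
Resultant F = γ·h_c·A = 9.81 × 3.575 × 7.905 = 277.234 kN.
I_c = b·h³/12 = 5.1 × 1.55³/12 = 1.58265 m⁴.
Centre of pressure: y_p = y_c + I_c/(y_c·A) = 3.575 + 1.58265/(3.575 × 7.905) = 3.575 + 0.0560024 = 3.631 m along the plane.

h_p = 3.63 m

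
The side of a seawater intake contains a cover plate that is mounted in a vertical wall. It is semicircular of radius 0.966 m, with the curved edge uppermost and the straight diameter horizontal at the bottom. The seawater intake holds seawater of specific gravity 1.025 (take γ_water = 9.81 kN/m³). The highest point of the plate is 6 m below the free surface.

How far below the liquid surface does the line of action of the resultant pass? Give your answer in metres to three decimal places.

h_p = 6.566 m

γ = 1.025 × 9.81 = 10.05525 kN/m³.
The centroid lies 4r/(3π) = 0.409983 m above the diameter, so r − 4r/(3π) = 0.966 − 0.409983 = 0.556017 m below the topmost point, so the centroid depth is h_c = 6 + 0.556017 = 6.55602 m.
A = πr²/2 = π × 0.966²/2 = 1.4658 m².
Resultant F = γ·h_c·A = 10.05525 × 6.55602 × 1.4658 = 96.6291 kN.
I_c = (π/8 − 8/(9π))·r⁴ = 0.109757 × 0.966⁴ = 0.0955742 m⁴.
Centre of pressure: y_p = y_c + I_c/(y_c·A) = 6.55602 + 0.0955742/(6.55602 × 1.4658) = 6.55602 + 0.00994548 = 6.56597 m along the plane.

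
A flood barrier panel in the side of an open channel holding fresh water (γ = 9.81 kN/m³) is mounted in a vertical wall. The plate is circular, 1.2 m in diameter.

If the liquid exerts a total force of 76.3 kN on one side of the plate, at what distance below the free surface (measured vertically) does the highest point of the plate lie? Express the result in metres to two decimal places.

d_top ≈ 6.28 m

γ = 9.81 kN/m³.
A = π(0.6)² = 1.13097 m².
From F = γ·h_c·A, the centroid depth is h_c = 76.3/(9.81 × 1.13097) = 6.87709 m.
The centroid is at the centre, 0.6 m below the top of the plate, so the highest point sits at h_top = 6.87709 − 0.6 = 6.27709 m below the surface.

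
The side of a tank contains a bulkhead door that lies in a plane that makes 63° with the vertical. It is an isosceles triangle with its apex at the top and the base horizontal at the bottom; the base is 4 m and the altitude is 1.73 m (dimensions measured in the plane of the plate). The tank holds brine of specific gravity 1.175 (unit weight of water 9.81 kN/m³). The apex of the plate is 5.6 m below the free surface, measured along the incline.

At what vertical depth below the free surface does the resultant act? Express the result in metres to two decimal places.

h_p = 3.08 m

γ = 1.175 × 9.81 = 11.52675 kN/m³.
The plate makes 63° with the vertical, i.e. θ = 90° − 63° = 27° to the horizontal. Measuring y along the incline from the free-surface line, vertical depth h = y·sinθ with sinθ = 0.453990.
With the apex up, the centroid sits 2h/3 = 2 × 1.73/3 = 1.15333 m below the apex, so y_c = 5.6 + 1.15333 = 6.75333 m and h_c = 6.75333 × 0.453990 = 3.06594 m.
A = ½ × 4 × 1.73 = 3.46 m².
Resultant F = γ·h_c·A = 11.52675 × 3.06594 × 3.46 = 122.278 kN.
I_c = b·h³/36 = 4 × 1.73³/36 = 0.575302 m⁴.
Centre of pressure: y_p = y_c + I_c/(y_c·A) = 6.75333 + 0.575302/(6.75333 × 3.46) = 6.75333 + 0.0246208 = 6.77795 m along the plane.
Vertically, h_p = y_p·sinθ = 6.77795 × 0.453990 = 3.07712 m.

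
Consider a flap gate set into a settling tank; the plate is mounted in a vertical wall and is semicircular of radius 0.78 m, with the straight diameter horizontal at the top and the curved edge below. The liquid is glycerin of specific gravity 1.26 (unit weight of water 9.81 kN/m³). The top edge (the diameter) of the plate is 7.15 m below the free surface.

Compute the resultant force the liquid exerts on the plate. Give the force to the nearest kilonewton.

γ = 1.26 × 9.81 = 12.3606 kN/m³.
The centroid of a semicircle lies 4r/(3π) = 0.331042 m from the diameter, here below the top edge, so the centroid depth is h_c = 7.15 + 0.331042 = 7.48104 m.
A = πr²/2 = π × 0.78²/2 = 0.955672 m².
Resultant F = γ·h_c·A = 12.3606 × 7.48104 × 0.955672 = 88.3711 kN.

F ≈ 88 kN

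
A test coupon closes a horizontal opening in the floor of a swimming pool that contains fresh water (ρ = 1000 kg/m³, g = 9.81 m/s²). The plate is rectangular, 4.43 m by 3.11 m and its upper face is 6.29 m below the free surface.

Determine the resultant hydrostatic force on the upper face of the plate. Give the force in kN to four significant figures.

γ = ρg = 1000 × 9.81 = 9810 N/m³ = 9.81 kN/m³.
The plate is horizontal, so pressure is uniform at p = γ·h = 9.81 × 6.29 = 61.7049 kN/m².
A = 4.43 × 3.11 = 13.7773 m².
F = p·A = 61.7049 × 13.7773 = 850.127 kN.

F ≈ 850.1 kN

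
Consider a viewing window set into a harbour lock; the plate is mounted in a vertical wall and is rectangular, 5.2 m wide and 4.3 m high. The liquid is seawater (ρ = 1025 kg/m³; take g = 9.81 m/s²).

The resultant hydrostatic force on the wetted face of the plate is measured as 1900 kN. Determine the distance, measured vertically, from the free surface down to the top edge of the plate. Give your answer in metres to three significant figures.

d_top ≈ 6.30 m

γ = ρg = 1025 × 9.81 / 1000 = 10.05525 kN/m³.
A = 5.2 × 4.3 = 22.36 m².
From F = γ·h_c·A, the centroid depth is h_c = 1900/(10.05525 × 22.36) = 8.45063 m.
The centroid lies 4.3/2 = 2.15 m below the top edge, so the top edge sits at h_top = 8.45063 − 2.15 = 6.30063 m below the surface.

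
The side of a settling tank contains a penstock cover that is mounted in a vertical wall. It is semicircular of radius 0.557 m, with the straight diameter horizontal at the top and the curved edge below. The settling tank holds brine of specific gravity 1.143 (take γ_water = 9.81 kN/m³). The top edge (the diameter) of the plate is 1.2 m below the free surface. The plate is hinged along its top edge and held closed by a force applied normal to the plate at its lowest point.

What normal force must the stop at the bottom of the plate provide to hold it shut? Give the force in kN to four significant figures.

P ≈ 3.544 kN

γ = 1.143 × 9.81 = 11.21283 kN/m³.
The centroid of a semicircle lies 4r/(3π) = 0.236398 m from the diameter, here below the top edge, so the centroid depth is h_c = 1.2 + 0.236398 = 1.4364 m.
A = πr²/2 = π × 0.557²/2 = 0.487338 m².
Resultant F = γ·h_c·A = 11.21283 × 1.4364 × 0.487338 = 7.84912 kN.
I_c = (π/8 − 8/(9π))·r⁴ = 0.109757 × 0.557⁴ = 0.0105646 m⁴.
Centre of pressure: y_p = y_c + I_c/(y_c·A) = 1.4364 + 0.0105646/(1.4364 × 0.487338) = 1.4364 + 0.015092 = 1.45149 m along the plane.
The resultant acts 0.236398 + 0.015092 = 0.25149 m (along the plate) below the hinge at the top edge, so the moment about the hinge is M = F × 0.25149 = 7.84912 × 0.25149 = 1.97398 kN·m.
A normal force at the bottom, 0.557 m from the hinge, must supply this moment: P = 1.97398/0.557 = 3.54395 kN.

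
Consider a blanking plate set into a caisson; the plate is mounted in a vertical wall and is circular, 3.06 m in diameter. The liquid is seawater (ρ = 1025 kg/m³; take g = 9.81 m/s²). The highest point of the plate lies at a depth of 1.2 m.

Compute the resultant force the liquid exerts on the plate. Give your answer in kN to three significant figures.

γ = ρg = 1025 × 9.81 / 1000 = 10.05525 kN/m³.
The centroid is at the centre, 1.53 m below the top of the plate, so the centroid depth is h_c = 1.2 + 1.53 = 2.73 m.
A = π(1.53)² = 7.35415 m².
Resultant F = γ·h_c·A = 10.05525 × 2.73 × 7.35415 = 201.878 kN.

F ≈ 202 kN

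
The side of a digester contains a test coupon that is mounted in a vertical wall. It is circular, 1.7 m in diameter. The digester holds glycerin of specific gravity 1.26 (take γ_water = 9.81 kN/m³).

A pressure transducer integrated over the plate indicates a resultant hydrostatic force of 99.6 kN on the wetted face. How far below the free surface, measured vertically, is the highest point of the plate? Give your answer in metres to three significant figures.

d_top ≈ 2.70 m

γ = 1.26 × 9.81 = 12.3606 kN/m³.
A = π(0.85)² = 2.2698 m².
From F = γ·h_c·A, the centroid depth is h_c = 99.6/(12.3606 × 2.2698) = 3.55003 m.
The centroid is at the centre, 0.85 m below the top of the plate, so the highest point sits at h_top = 3.55003 − 0.85 = 2.70003 m below the surface.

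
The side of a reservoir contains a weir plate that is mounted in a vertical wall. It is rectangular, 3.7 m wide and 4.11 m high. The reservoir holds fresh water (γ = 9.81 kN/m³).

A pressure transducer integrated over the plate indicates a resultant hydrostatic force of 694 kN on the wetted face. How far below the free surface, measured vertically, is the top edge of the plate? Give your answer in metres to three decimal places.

d_top ≈ 2.597 m

γ = 9.81 kN/m³.
A = 3.7 × 4.11 = 15.207 m².
From F = γ·h_c·A, the centroid depth is h_c = 694/(9.81 × 15.207) = 4.65208 m.
The centroid lies 4.11/2 = 2.055 m below the top edge, so the top edge sits at h_top = 4.65208 − 2.055 = 2.59708 m below the surface.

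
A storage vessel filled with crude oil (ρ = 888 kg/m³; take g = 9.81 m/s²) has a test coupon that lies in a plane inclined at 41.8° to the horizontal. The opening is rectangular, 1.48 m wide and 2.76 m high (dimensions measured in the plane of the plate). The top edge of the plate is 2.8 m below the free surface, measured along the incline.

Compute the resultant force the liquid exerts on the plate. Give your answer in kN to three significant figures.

F ≈ 99.1 kN

γ = ρg = 888 × 9.81 / 1000 = 8.71128 kN/m³.
Let θ = 41.8° be the plate's angle to the horizontal; measure y along the incline from where the plane meets the free surface. Vertical depth h = y·sinθ with sinθ = 0.666532.
The centroid lies 2.76/2 = 1.38 m below the top edge, so y_c = 2.8 + 1.38 = 4.18 m and h_c = 4.18 × 0.666532 = 2.7861 m.
A = 1.48 × 2.76 = 4.0848 m².
Resultant F = γ·h_c·A = 8.71128 × 2.7861 × 4.0848 = 99.1401 kN.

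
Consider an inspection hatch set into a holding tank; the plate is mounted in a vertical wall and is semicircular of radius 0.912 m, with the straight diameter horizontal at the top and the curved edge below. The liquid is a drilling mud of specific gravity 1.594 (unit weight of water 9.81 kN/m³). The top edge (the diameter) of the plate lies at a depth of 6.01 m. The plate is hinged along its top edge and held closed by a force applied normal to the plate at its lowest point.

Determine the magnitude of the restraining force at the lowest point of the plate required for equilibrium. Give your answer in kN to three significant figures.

γ = 1.594 × 9.81 = 15.63714 kN/m³.
The centroid of a semicircle lies 4r/(3π) = 0.387065 m from the diameter, here below the top edge, so the centroid depth is h_c = 6.01 + 0.387065 = 6.39706 m.
A = πr²/2 = π × 0.912²/2 = 1.3065 m².
Resultant F = γ·h_c·A = 15.63714 × 6.39706 × 1.3065 = 130.691 kN.
I_c = (π/8 − 8/(9π))·r⁴ = 0.109757 × 0.912⁴ = 0.0759297 m⁴.
Centre of pressure: y_p = y_c + I_c/(y_c·A) = 6.39706 + 0.0759297/(6.39706 × 1.3065) = 6.39706 + 0.00908494 = 6.40614 m along the plane.
The resultant acts 0.387065 + 0.00908494 = 0.39615 m (along the plate) below the hinge at the top edge, so the moment about the hinge is M = F × 0.39615 = 130.691 × 0.39615 = 51.7732 kN·m.
A normal force at the bottom, 0.912 m from the hinge, must supply this moment: P = 51.7732/0.912 = 56.7689 kN.

P ≈ 56.8 kN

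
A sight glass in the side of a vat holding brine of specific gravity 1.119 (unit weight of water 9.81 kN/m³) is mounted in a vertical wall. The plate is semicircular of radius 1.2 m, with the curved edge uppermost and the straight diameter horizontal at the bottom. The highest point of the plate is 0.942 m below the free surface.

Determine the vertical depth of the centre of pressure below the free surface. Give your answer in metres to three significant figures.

γ = 1.119 × 9.81 = 10.97739 kN/m³.
The centroid lies 4r/(3π) = 0.509296 m above the diameter, so r − 4r/(3π) = 1.2 − 0.509296 = 0.690704 m below the topmost point, so the centroid depth is h_c = 0.942 + 0.690704 = 1.6327 m.
A = πr²/2 = π × 1.2²/2 = 2.26195 m².
Resultant F = γ·h_c·A = 10.97739 × 1.6327 × 2.26195 = 40.5404 kN.
I_c = (π/8 − 8/(9π))·r⁴ = 0.109757 × 1.2⁴ = 0.227592 m⁴.
Centre of pressure: y_p = y_c + I_c/(y_c·A) = 1.6327 + 0.227592/(1.6327 × 2.26195) = 1.6327 + 0.0616265 = 1.69433 m along the plane.

h_p = 1.69 m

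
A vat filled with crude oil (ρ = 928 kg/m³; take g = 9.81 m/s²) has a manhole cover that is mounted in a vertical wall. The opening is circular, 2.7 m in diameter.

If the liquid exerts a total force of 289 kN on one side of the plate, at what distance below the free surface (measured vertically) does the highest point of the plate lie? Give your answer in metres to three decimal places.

d_top ≈ 4.195 m

γ = ρg = 928 × 9.81 / 1000 = 9.10368 kN/m³.
A = π(1.35)² = 5.72555 m².
From F = γ·h_c·A, the centroid depth is h_c = 289/(9.10368 × 5.72555) = 5.54452 m.
The centroid is at the centre, 1.35 m below the top of the plate, so the highest point sits at h_top = 5.54452 − 1.35 = 4.19452 m below the surface.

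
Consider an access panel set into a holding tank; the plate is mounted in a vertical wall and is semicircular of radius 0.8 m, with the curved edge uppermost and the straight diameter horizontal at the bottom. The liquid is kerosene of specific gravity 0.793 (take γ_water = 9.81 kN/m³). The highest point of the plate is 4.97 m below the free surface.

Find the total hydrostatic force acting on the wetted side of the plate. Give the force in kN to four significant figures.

F ≈ 42.47 kN

γ = 0.793 × 9.81 = 7.77933 kN/m³.
The centroid lies 4r/(3π) = 0.339531 m above the diameter, so r − 4r/(3π) = 0.8 − 0.339531 = 0.460469 m below the topmost point, so the centroid depth is h_c = 4.97 + 0.460469 = 5.43047 m.
A = πr²/2 = π × 0.8²/2 = 1.00531 m².
Resultant F = γ·h_c·A = 7.77933 × 5.43047 × 1.00531 = 42.4697 kN.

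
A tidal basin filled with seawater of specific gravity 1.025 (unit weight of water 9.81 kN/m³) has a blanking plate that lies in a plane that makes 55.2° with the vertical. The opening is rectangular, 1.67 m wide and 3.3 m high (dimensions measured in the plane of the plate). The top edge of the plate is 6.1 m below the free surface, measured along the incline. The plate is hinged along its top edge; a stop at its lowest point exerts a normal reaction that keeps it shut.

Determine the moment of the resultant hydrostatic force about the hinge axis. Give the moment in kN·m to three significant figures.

M ≈ 433 kN·m

γ = 1.025 × 9.81 = 10.05525 kN/m³.
The plate makes 55.2° with the vertical, i.e. θ = 90° − 55.2° = 34.8° to the horizontal. Measuring y along the incline from the free-surface line, vertical depth h = y·sinθ with sinθ = 0.570714.
The centroid lies 3.3/2 = 1.65 m below the top edge, so y_c = 6.1 + 1.65 = 7.75 m and h_c = 7.75 × 0.570714 = 4.42303 m.
A = 1.67 × 3.3 = 5.511 m².
Resultant F = γ·h_c·A = 10.05525 × 4.42303 × 5.511 = 245.1 kN.
I_c = b·h³/12 = 1.67 × 3.3³/12 = 5.00123 m⁴.
Centre of pressure: y_p = y_c + I_c/(y_c·A) = 7.75 + 5.00123/(7.75 × 5.511) = 7.75 + 0.117097 = 7.8671 m along the plane.
The resultant acts 1.65 + 0.117097 = 1.7671 m (along the plate) below the hinge at the top edge, so the moment about the hinge is M = F × 1.7671 = 245.1 × 1.7671 = 433.116 kN·m.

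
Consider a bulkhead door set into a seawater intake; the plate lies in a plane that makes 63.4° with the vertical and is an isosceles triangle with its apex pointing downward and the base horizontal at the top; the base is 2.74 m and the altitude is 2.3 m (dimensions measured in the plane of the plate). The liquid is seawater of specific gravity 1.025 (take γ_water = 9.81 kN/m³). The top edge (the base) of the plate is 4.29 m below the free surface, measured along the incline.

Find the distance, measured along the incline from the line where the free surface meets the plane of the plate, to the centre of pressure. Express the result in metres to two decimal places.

γ = 1.025 × 9.81 = 10.05525 kN/m³.
The plate makes 63.4° with the vertical, i.e. θ = 90° − 63.4° = 26.6° to the horizontal. Measuring y along the incline from the free-surface line, vertical depth h = y·sinθ with sinθ = 0.447759.
With the apex down, the centroid sits h/3 = 2.3/3 = 0.766667 m below the base (the top edge), so y_c = 4.29 + 0.766667 = 5.05667 m and h_c = 5.05667 × 0.447759 = 2.26417 m.
A = ½ × 2.74 × 2.3 = 3.151 m².
Resultant F = γ·h_c·A = 10.05525 × 2.26417 × 3.151 = 71.7382 kN.
I_c = b·h³/36 = 2.74 × 2.3³/36 = 0.926044 m⁴.
Centre of pressure: y_p = y_c + I_c/(y_c·A) = 5.05667 + 0.926044/(5.05667 × 3.151) = 5.05667 + 0.0581191 = 5.11479 m along the plane.

y_p = 5.11 m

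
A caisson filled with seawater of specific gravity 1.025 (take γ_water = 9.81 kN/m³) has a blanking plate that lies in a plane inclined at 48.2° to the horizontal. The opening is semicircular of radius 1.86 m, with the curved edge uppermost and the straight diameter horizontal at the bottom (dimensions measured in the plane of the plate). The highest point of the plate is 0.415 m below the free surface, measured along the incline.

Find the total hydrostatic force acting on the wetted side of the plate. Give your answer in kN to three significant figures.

γ = 1.025 × 9.81 = 10.05525 kN/m³.
Let θ = 48.2° be the plate's angle to the horizontal; measure y along the incline from where the plane meets the free surface. Vertical depth h = y·sinθ with sinθ = 0.745476.
The centroid lies 4r/(3π) = 0.789409 m above the diameter, so r − 4r/(3π) = 1.86 − 0.789409 = 1.07059 m below the topmost point, so y_c = 0.415 + 1.07059 = 1.48559 m and h_c = 1.48559 × 0.745476 = 1.10747 m.
A = πr²/2 = π × 1.86²/2 = 5.43433 m².
Resultant F = γ·h_c·A = 10.05525 × 1.10747 × 5.43433 = 60.5161 kN.

F ≈ 60.5 kN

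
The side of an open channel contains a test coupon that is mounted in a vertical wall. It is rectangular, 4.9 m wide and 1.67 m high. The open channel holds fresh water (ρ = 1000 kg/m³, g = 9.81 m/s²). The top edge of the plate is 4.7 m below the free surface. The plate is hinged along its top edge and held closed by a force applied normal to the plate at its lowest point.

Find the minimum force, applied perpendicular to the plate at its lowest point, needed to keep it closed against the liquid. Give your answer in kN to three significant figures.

P ≈ 233 kN

γ = ρg = 1000 × 9.81 = 9810 N/m³ = 9.81 kN/m³.
The centroid lies 1.67/2 = 0.835 m below the top edge, so the centroid depth is h_c = 4.7 + 0.835 = 5.535 m.
A = 4.9 × 1.67 = 8.183 m².
Resultant F = γ·h_c·A = 9.81 × 5.535 × 8.183 = 444.323 kN.
I_c = b·h³/12 = 4.9 × 1.67³/12 = 1.9018 m⁴.
Centre of pressure: y_p = y_c + I_c/(y_c·A) = 5.535 + 1.9018/(5.535 × 8.183) = 5.535 + 0.0419889 = 5.57699 m along the plane.
The resultant acts 0.835 + 0.0419889 = 0.876989 m (along the plate) below the hinge at the top edge, so the moment about the hinge is M = F × 0.876989 = 444.323 × 0.876989 = 389.666 kN·m.
A normal force at the bottom, 1.67 m from the hinge, must supply this moment: P = 389.666/1.67 = 233.333 kN.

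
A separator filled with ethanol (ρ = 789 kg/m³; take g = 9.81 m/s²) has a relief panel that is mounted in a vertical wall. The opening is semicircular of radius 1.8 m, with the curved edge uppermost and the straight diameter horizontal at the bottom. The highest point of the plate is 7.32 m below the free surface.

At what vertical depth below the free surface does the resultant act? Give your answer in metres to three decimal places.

h_p = 8.383 m

γ = ρg = 789 × 9.81 / 1000 = 7.74009 kN/m³.
The centroid lies 4r/(3π) = 0.763944 m above the diameter, so r − 4r/(3π) = 1.8 − 0.763944 = 1.03606 m below the topmost point, so the centroid depth is h_c = 7.32 + 1.03606 = 8.35606 m.
A = πr²/2 = π × 1.8²/2 = 5.08938 m².
Resultant F = γ·h_c·A = 7.74009 × 8.35606 × 5.08938 = 329.164 kN.
I_c = (π/8 − 8/(9π))·r⁴ = 0.109757 × 1.8⁴ = 1.15219 m⁴.
Centre of pressure: y_p = y_c + I_c/(y_c·A) = 8.35606 + 1.15219/(8.35606 × 5.08938) = 8.35606 + 0.027093 = 8.38315 m along the plane.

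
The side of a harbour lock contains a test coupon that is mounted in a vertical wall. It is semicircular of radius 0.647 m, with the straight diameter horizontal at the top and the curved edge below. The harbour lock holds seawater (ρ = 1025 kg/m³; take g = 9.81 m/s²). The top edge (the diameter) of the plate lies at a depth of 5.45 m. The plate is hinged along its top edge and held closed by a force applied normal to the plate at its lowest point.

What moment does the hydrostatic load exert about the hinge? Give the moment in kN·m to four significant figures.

γ = ρg = 1025 × 9.81 / 1000 = 10.05525 kN/m³.
The centroid of a semicircle lies 4r/(3π) = 0.274595 m from the diameter, here below the top edge, so the centroid depth is h_c = 5.45 + 0.274595 = 5.72459 m.
A = πr²/2 = π × 0.647²/2 = 0.657549 m².
Resultant F = γ·h_c·A = 10.05525 × 5.72459 × 0.657549 = 37.85 kN.
I_c = (π/8 − 8/(9π))·r⁴ = 0.109757 × 0.647⁴ = 0.0192331 m⁴.
Centre of pressure: y_p = y_c + I_c/(y_c·A) = 5.72459 + 0.0192331/(5.72459 × 0.657549) = 5.72459 + 0.00510948 = 5.7297 m along the plane.
The resultant acts 0.274595 + 0.00510948 = 0.279704 m (along the plate) below the hinge at the top edge, so the moment about the hinge is M = F × 0.279704 = 37.85 × 0.279704 = 10.5868 kN·m.

M ≈ 10.59 kN·m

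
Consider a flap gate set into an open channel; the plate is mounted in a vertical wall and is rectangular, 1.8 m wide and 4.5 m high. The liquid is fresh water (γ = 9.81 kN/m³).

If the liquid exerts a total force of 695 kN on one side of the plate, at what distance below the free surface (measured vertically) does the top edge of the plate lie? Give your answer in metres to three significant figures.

γ = 9.81 kN/m³.
A = 1.8 × 4.5 = 8.1 m².
From F = γ·h_c·A, the centroid depth is h_c = 695/(9.81 × 8.1) = 8.74643 m.
The centroid lies 4.5/2 = 2.25 m below the top edge, so the top edge sits at h_top = 8.74643 − 2.25 = 6.49643 m below the surface.

d_top ≈ 6.50 m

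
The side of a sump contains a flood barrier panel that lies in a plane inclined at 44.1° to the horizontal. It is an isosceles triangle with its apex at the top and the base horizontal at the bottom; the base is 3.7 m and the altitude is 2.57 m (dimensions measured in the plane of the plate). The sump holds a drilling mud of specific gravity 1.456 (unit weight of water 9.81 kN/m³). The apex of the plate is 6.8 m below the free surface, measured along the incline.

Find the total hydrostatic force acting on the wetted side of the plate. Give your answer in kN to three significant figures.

F ≈ 402 kN

γ = 1.456 × 9.81 = 14.28336 kN/m³.
Let θ = 44.1° be the plate's angle to the horizontal; measure y along the incline from where the plane meets the free surface. Vertical depth h = y·sinθ with sinθ = 0.695913.
With the apex up, the centroid sits 2h/3 = 2 × 2.57/3 = 1.71333 m below the apex, so y_c = 6.8 + 1.71333 = 8.51333 m and h_c = 8.51333 × 0.695913 = 5.92454 m.
A = ½ × 3.7 × 2.57 = 4.7545 m².
Resultant F = γ·h_c·A = 14.28336 × 5.92454 × 4.7545 = 402.337 kN.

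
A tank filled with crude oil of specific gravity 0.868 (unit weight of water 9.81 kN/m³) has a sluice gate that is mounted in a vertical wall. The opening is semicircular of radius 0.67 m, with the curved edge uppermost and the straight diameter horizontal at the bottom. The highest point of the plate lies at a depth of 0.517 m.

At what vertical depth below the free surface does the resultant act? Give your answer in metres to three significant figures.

h_p = 0.937 m

γ = 0.868 × 9.81 = 8.51508 kN/m³.
The centroid lies 4r/(3π) = 0.284357 m above the diameter, so r − 4r/(3π) = 0.67 − 0.284357 = 0.385643 m below the topmost point, so the centroid depth is h_c = 0.517 + 0.385643 = 0.902643 m.
A = πr²/2 = π × 0.67²/2 = 0.70513 m².
Resultant F = γ·h_c·A = 8.51508 × 0.902643 × 0.70513 = 5.41968 kN.
I_c = (π/8 − 8/(9π))·r⁴ = 0.109757 × 0.67⁴ = 0.0221173 m⁴.
Centre of pressure: y_p = y_c + I_c/(y_c·A) = 0.902643 + 0.0221173/(0.902643 × 0.70513) = 0.902643 + 0.0347494 = 0.937392 m along the plane.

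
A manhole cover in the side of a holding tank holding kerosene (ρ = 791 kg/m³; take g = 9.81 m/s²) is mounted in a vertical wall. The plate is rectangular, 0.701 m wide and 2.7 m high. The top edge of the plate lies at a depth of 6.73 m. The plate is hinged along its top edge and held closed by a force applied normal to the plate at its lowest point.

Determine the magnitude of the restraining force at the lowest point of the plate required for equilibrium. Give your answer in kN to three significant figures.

γ = ρg = 791 × 9.81 / 1000 = 7.75971 kN/m³.
The centroid lies 2.7/2 = 1.35 m below the top edge, so the centroid depth is h_c = 6.73 + 1.35 = 8.08 m.
A = 0.701 × 2.7 = 1.8927 m².
Resultant F = γ·h_c·A = 7.75971 × 8.08 × 1.8927 = 118.669 kN.
I_c = b·h³/12 = 0.701 × 2.7³/12 = 1.14982 m⁴.
Centre of pressure: y_p = y_c + I_c/(y_c·A) = 8.08 + 1.14982/(8.08 × 1.8927) = 8.08 + 0.075186 = 8.15519 m along the plane.
The resultant acts 1.35 + 0.075186 = 1.42519 m (along the plate) below the hinge at the top edge, so the moment about the hinge is M = F × 1.42519 = 118.669 × 1.42519 = 169.126 kN·m.
A normal force at the bottom, 2.7 m from the hinge, must supply this moment: P = 169.126/2.7 = 62.6393 kN.

P ≈ 62.6 kN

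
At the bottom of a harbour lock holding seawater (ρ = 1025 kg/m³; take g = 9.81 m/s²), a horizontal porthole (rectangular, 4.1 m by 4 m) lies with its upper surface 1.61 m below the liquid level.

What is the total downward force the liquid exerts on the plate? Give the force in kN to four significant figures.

γ = ρg = 1025 × 9.81 / 1000 = 10.05525 kN/m³.
The plate is horizontal, so pressure is uniform at p = γ·h = 10.05525 × 1.61 = 16.189 kN/m².
A = 4.1 × 4 = 16.4 m².
F = p·A = 16.189 × 16.4 = 265.5 kN.

F ≈ 265.5 kN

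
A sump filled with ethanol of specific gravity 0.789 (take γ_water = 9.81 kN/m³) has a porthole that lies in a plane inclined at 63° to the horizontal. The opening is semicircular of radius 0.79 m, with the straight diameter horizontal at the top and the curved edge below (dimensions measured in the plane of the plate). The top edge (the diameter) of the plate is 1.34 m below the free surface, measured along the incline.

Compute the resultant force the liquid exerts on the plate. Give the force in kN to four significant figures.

F ≈ 11.33 kN

γ = 0.789 × 9.81 = 7.74009 kN/m³.
Let θ = 63° be the plate's angle to the horizontal; measure y along the incline from where the plane meets the free surface. Vertical depth h = y·sinθ with sinθ = 0.891007.
The centroid of a semicircle lies 4r/(3π) = 0.335286 m from the diameter, here below the top edge, so y_c = 1.34 + 0.335286 = 1.67529 m and h_c = 1.67529 × 0.891007 = 1.4927 m.
A = πr²/2 = π × 0.79²/2 = 0.980334 m².
Resultant F = γ·h_c·A = 7.74009 × 1.4927 × 0.980334 = 11.3264 kN.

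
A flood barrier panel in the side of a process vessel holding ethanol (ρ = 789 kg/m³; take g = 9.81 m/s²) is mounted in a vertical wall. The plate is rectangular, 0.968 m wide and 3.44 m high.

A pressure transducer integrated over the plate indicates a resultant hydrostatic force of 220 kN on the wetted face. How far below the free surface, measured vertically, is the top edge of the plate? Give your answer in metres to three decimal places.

d_top ≈ 6.816 m

γ = ρg = 789 × 9.81 / 1000 = 7.74009 kN/m³.
A = 0.968 × 3.44 = 3.32992 m².
From F = γ·h_c·A, the centroid depth is h_c = 220/(7.74009 × 3.32992) = 8.53577 m.
The centroid lies 3.44/2 = 1.72 m below the top edge, so the top edge sits at h_top = 8.53577 − 1.72 = 6.81577 m below the surface.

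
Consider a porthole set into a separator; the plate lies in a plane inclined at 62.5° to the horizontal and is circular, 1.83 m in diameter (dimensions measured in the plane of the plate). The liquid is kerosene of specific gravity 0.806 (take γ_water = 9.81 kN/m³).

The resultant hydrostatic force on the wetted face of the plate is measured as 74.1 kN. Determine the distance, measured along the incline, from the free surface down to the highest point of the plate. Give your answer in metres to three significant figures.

γ = 0.806 × 9.81 = 7.90686 kN/m³.
A = π(0.915)² = 2.63022 m².
From F = γ·h_c·A, the centroid depth is h_c = 74.1/(7.90686 × 2.63022) = 3.56305 m.
Let θ = 62.5° be the plate's angle to the horizontal; measure y along the incline from where the plane meets the free surface. Vertical depth h = y·sinθ with sinθ = 0.887011.
Along the incline, y_c = h_c/sinθ = 3.56305/0.887011 = 4.01692 m.
The centroid is at the centre, 0.915 m below the top of the plate, so the highest point sits at y_top = 4.01692 − 0.915 = 3.10192 m along the incline.

y_top ≈ 3.10 m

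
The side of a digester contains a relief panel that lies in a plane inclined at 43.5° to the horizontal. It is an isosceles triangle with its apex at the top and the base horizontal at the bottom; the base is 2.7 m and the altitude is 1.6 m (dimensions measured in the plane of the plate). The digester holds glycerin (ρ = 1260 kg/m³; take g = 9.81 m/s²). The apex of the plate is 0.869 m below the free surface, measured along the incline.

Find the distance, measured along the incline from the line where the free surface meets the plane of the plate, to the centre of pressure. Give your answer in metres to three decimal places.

y_p = 2.009 m

γ = ρg = 1260 × 9.81 / 1000 = 12.3606 kN/m³.
Let θ = 43.5° be the plate's angle to the horizontal; measure y along the incline from where the plane meets the free surface. Vertical depth h = y·sinθ with sinθ = 0.688355.
With the apex up, the centroid sits 2h/3 = 2 × 1.6/3 = 1.06667 m below the apex, so y_c = 0.869 + 1.06667 = 1.93567 m and h_c = 1.93567 × 0.688355 = 1.33243 m.
A = ½ × 2.7 × 1.6 = 2.16 m².
Resultant F = γ·h_c·A = 12.3606 × 1.33243 × 2.16 = 35.5744 kN.
I_c = b·h³/36 = 2.7 × 1.6³/36 = 0.3072 m⁴.
Centre of pressure: y_p = y_c + I_c/(y_c·A) = 1.93567 + 0.3072/(1.93567 × 2.16) = 1.93567 + 0.0734744 = 2.00914 m along the plane.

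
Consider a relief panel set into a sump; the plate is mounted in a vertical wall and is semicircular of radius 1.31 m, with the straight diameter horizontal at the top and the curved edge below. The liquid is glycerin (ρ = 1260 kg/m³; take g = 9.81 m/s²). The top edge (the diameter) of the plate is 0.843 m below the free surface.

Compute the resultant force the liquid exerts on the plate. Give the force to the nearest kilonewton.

F ≈ 47 kN

γ = ρg = 1260 × 9.81 / 1000 = 12.3606 kN/m³.
The centroid of a semicircle lies 4r/(3π) = 0.555981 m from the diameter, here below the top edge, so the centroid depth is h_c = 0.843 + 0.555981 = 1.39898 m.
A = πr²/2 = π × 1.31²/2 = 2.69564 m².
Resultant F = γ·h_c·A = 12.3606 × 1.39898 × 2.69564 = 46.6136 kN.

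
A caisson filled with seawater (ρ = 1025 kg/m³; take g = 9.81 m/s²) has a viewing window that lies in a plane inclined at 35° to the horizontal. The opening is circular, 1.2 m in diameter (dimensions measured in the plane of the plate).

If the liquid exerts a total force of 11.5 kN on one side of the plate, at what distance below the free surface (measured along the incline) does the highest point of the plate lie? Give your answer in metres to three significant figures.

y_top ≈ 1.16 m

γ = ρg = 1025 × 9.81 / 1000 = 10.05525 kN/m³.
A = π(0.6)² = 1.13097 m².
From F = γ·h_c·A, the centroid depth is h_c = 11.5/(10.05525 × 1.13097) = 1.01124 m.
Let θ = 35° be the plate's angle to the horizontal; measure y along the incline from where the plane meets the free surface. Vertical depth h = y·sinθ with sinθ = 0.573576.
Along the incline, y_c = h_c/sinθ = 1.01124/0.573576 = 1.76304 m.
The centroid is at the centre, 0.6 m below the top of the plate, so the highest point sits at y_top = 1.76304 − 0.6 = 1.16304 m along the incline.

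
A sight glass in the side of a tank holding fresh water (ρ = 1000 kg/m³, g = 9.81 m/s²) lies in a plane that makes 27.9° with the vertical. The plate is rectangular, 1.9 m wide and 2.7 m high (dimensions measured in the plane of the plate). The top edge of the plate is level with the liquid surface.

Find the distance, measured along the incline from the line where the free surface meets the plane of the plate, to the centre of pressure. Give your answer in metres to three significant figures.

y_p = 1.80 m

γ = ρg = 1000 × 9.81 = 9810 N/m³ = 9.81 kN/m³.
The plate makes 27.9° with the vertical, i.e. θ = 90° − 27.9° = 62.1° to the horizontal. Measuring y along the incline from the free-surface line, vertical depth h = y·sinθ with sinθ = 0.883766.
The centroid lies 2.7/2 = 1.35 m below the top edge, so y_c = 1.35 m and h_c = 1.35 × 0.883766 = 1.19308 m.
A = 1.9 × 2.7 = 5.13 m².
Resultant F = γ·h_c·A = 9.81 × 1.19308 × 5.13 = 60.0421 kN.
I_c = b·h³/12 = 1.9 × 2.7³/12 = 3.11648 m⁴.
Centre of pressure: y_p = y_c + I_c/(y_c·A) = 1.35 + 3.11648/(1.35 × 5.13) = 1.35 + 0.450001 = 1.8 m along the plane.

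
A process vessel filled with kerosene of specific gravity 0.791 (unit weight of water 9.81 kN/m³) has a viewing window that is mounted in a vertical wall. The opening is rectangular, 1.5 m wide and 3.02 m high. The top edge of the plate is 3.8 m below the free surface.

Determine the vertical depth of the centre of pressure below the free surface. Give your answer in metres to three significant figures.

h_p = 5.45 m

γ = 0.791 × 9.81 = 7.75971 kN/m³.
The centroid lies 3.02/2 = 1.51 m below the top edge, so the centroid depth is h_c = 3.8 + 1.51 = 5.31 m.
A = 1.5 × 3.02 = 4.53 m².
Resultant F = γ·h_c·A = 7.75971 × 5.31 × 4.53 = 186.654 kN.
I_c = b·h³/12 = 1.5 × 3.02³/12 = 3.44295 m⁴.
Centre of pressure: y_p = y_c + I_c/(y_c·A) = 5.31 + 3.44295/(5.31 × 4.53) = 5.31 + 0.143132 = 5.45313 m along the plane.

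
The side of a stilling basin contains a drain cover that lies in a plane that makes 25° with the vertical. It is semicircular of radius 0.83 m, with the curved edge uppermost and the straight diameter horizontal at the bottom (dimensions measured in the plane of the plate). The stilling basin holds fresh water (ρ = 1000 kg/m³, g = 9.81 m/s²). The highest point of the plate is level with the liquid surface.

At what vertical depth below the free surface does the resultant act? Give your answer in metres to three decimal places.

h_p = 0.524 m

γ = ρg = 1000 × 9.81 = 9810 N/m³ = 9.81 kN/m³.
The plate makes 25° with the vertical, i.e. θ = 90° − 25° = 65° to the horizontal. Measuring y along the incline from the free-surface line, vertical depth h = y·sinθ with sinθ = 0.906308.
The centroid lies 4r/(3π) = 0.352263 m above the diameter, so r − 4r/(3π) = 0.83 − 0.352263 = 0.477737 m below the topmost point, so y_c = 0.477737 m and h_c = 0.477737 × 0.906308 = 0.432977 m.
A = πr²/2 = π × 0.83²/2 = 1.08212 m².
Resultant F = γ·h_c·A = 9.81 × 0.432977 × 1.08212 = 4.59631 kN.
I_c = (π/8 − 8/(9π))·r⁴ = 0.109757 × 0.83⁴ = 0.0520888 m⁴.
Centre of pressure: y_p = y_c + I_c/(y_c·A) = 0.477737 + 0.0520888/(0.477737 × 1.08212) = 0.477737 + 0.100758 = 0.578495 m along the plane.
Vertically, h_p = y_p·sinθ = 0.578495 × 0.906308 = 0.524295 m.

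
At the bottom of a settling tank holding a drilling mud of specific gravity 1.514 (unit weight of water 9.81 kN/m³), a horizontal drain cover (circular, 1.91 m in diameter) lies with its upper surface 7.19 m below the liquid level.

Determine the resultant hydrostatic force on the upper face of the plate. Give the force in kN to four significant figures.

F ≈ 306.0 kN

γ = 1.514 × 9.81 = 14.85234 kN/m³.
The plate is horizontal, so pressure is uniform at p = γ·h = 14.85234 × 7.19 = 106.788 kN/m².
A = π(0.955)² = 2.86521 m².
F = p·A = 106.788 × 2.86521 = 305.97 kN.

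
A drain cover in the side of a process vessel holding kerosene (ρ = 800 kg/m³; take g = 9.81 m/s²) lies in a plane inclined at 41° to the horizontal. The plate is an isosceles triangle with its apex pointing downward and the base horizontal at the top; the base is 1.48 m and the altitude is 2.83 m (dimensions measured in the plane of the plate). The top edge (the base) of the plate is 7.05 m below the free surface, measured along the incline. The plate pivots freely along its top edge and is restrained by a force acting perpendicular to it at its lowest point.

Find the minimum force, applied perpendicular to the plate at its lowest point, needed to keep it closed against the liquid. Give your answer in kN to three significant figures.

P ≈ 30.4 kN

γ = ρg = 800 × 9.81 / 1000 = 7.848 kN/m³.
Let θ = 41° be the plate's angle to the horizontal; measure y along the incline from where the plane meets the free surface. Vertical depth h = y·sinθ with sinθ = 0.656059.
With the apex down, the centroid sits h/3 = 2.83/3 = 0.943333 m below the base (the top edge), so y_c = 7.05 + 0.943333 = 7.99333 m and h_c = 7.99333 × 0.656059 = 5.2441 m.
A = ½ × 1.48 × 2.83 = 2.0942 m².
Resultant F = γ·h_c·A = 7.848 × 5.2441 × 2.0942 = 86.1883 kN.
I_c = b·h³/36 = 1.48 × 2.83³/36 = 0.931791 m⁴.
Centre of pressure: y_p = y_c + I_c/(y_c·A) = 7.99333 + 0.931791/(7.99333 × 2.0942) = 7.99333 + 0.0556638 = 8.04899 m along the plane.
The resultant acts 0.943333 + 0.0556638 = 0.998997 m (along the plate) below the hinge at the top edge, so the moment about the hinge is M = F × 0.998997 = 86.1883 × 0.998997 = 86.1019 kN·m.
A normal force at the bottom, 2.83 m from the hinge, must supply this moment: P = 86.1019/2.83 = 30.4247 kN.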